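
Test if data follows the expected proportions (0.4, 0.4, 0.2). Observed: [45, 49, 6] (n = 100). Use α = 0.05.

Expected: [40.0, 40.0, 20.0]. χ² = 12.45. df = 2, critical = 5.991. Reject H₀.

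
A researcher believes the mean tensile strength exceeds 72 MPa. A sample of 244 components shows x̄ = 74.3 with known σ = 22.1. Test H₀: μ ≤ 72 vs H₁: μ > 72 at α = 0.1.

z = 1.626. Critical value: 1.28. Reject H₀.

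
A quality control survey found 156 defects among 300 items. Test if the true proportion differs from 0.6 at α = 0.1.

p̂ = 0.52, p₀ = 0.6. z = (p̂ - p₀)/√(p₀(1-p₀)/n) = -2.828. Critical: ±1.645. Reject H₀.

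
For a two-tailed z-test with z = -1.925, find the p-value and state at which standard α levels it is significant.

p = 2·P(Z > |-1.925|) = 2·(1 - Φ(1.925)) ≈ 0.0542. Significant at α = 0.1.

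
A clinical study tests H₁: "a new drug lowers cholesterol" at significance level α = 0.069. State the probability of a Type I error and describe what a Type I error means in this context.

P(Type I error) = α = 0.069. A Type I error is rejecting H₀ when H₀ is actually true (false positive) — here, concluding that a new drug lowers cholesterol when in fact this is not the case. Consequence: approving an ineffective drug — patients take a useless medication and may skip effective alternatives.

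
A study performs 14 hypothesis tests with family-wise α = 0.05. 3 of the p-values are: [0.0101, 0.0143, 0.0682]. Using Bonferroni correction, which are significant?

Bonferroni α = 0.05/14 = 0.00357. None of the given p-values are significant.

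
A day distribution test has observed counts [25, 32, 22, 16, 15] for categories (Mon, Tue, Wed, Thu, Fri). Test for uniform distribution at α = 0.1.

Expected = 22 each. χ² = Σ(O-E)²/E = 8.818. df = 4, critical value = 7.779. Reject H₀.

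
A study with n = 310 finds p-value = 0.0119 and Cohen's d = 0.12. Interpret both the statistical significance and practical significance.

Statistically significant (p = 0.0119 < 0.05). Cohen's d = 0.12 indicates a very small effect size. Both statistical and practical significance should be considered.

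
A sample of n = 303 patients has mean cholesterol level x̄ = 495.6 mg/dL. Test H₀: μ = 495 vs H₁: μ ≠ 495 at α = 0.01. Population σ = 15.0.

z = (x̄ - μ₀)/(σ/√n) = (495.6 - 495)/(15.0/√303) = 0.696. Critical value: ±2.576. Since |0.696| ≤ 2.576, Fail to reject H₀.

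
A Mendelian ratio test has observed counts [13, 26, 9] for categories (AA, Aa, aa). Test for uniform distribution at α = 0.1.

Expected = 16 each. χ² = Σ(O-E)²/E = 9.875. df = 2, critical value = 4.605. Reject H₀.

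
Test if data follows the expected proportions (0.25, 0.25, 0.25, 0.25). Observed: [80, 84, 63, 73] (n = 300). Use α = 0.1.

Expected: [75.0, 75.0, 75.0, 75.0]. χ² = 3.387. df = 3, critical = 6.251. Fail to reject H₀.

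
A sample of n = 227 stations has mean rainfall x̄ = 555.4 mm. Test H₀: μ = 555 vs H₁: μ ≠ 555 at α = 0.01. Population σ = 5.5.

z = (x̄ - μ₀)/(σ/√n) = (555.4 - 555)/(5.5/√227) = 1.096. Critical value: ±2.576. Since |1.096| ≤ 2.576, Fail to reject H₀.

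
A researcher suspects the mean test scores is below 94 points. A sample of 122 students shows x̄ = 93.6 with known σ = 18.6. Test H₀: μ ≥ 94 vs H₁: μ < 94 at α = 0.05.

z = -0.238. Critical value: -1.645. Fail to reject H₀.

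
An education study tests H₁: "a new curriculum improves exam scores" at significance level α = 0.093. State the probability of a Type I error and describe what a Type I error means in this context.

P(Type I error) = α = 0.093. A Type I error is rejecting H₀ when H₀ is actually true (false positive) — here, concluding that a new curriculum improves exam scores when in fact this is not the case. Consequence: adopting a curriculum that gives no real benefit — disruption for nothing.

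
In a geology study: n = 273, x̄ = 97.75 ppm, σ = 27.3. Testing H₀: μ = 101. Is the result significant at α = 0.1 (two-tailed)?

z = (97.75 - 101)/(27.3/√273) = -1.967. Since |z| > 1.645, significant at α = 0.1.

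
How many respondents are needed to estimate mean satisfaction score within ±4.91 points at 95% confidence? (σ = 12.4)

n = (z*σ/E)² = (1.96×12.4/4.91)² = 24.5 → n = 25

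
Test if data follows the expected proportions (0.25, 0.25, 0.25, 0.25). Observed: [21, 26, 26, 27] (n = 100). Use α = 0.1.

Expected: [25.0, 25.0, 25.0, 25.0]. χ² = 0.88. df = 3, critical = 6.251. Fail to reject H₀.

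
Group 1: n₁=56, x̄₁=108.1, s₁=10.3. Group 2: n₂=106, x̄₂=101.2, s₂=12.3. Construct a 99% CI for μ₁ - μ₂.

Difference = 6.9. SE = √(10.3²/56 + 12.3²/106) = 1.823. CI = (2.21, 11.59)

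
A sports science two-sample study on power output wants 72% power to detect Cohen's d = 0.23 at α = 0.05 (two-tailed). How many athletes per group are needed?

z_{α/2} = 1.96, z_β = Φ⁻¹(0.72) = 0.583. For small effect (d = 0.23): n per group = 2(z_{α/2} + z_β)²/d² = 2(1.96 + 0.583)²/0.23² = 244.5 → 245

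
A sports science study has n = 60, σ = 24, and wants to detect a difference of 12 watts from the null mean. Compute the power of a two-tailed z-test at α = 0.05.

SE = σ/√n = 24/√60 = 3.098. Non-centrality λ = d/SE = 12/3.098 = 3.873. Power ≈ Φ(λ - z_{α/2}) = Φ(3.873 - 1.96) = Φ(1.913) = 0.972.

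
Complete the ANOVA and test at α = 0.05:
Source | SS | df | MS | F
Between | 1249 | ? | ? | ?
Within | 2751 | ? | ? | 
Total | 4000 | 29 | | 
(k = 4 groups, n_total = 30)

df_between = 3, df_within = 26. MS_between = 416.33, MS_within = 105.81. F = 3.935, F_crit ≈ 2.975. Reject H₀.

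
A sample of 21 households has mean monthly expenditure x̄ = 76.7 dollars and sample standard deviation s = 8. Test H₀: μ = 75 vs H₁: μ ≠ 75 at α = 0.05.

t = (x̄ - μ₀)/(s/√n) = (76.7 - 75)/(8/√21) = 0.974. df = 20, critical t = ±2.086. Fail to reject H₀.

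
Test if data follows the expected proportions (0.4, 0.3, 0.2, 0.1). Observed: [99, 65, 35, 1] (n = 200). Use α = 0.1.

Expected: [80.0, 60.0, 40.0, 20.0]. χ² = 23.604. df = 3, critical = 6.251. Reject H₀.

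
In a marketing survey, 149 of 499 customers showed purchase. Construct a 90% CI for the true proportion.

p̂ = 0.299. CI = p̂ ± z*√(p̂(1-p̂)/n) = (0.265, 0.332)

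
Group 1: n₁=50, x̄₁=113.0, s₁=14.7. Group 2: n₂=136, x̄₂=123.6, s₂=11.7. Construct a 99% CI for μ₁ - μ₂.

Difference = -10.6. SE = √(14.7²/50 + 11.7²/136) = 2.308. CI = (-16.55, -4.65)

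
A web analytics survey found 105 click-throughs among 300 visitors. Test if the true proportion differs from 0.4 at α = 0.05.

p̂ = 0.35, p₀ = 0.4. z = (p̂ - p₀)/√(p₀(1-p₀)/n) = -1.768. Critical: ±1.96. Fail to reject H₀.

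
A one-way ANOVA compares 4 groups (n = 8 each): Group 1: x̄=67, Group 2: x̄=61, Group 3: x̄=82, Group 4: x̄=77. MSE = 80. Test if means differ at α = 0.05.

Grand mean = 71.75. SS_between = 2166.0, MS_between = 722.0. F = 9.025, F_crit ≈ 2.947. Reject H₀.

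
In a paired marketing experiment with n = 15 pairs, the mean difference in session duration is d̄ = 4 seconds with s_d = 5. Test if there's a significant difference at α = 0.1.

t = d̄/(s_d/√n) = 4/(5/√15) = 3.098. df = 14, critical t = ±1.761. Reject H₀.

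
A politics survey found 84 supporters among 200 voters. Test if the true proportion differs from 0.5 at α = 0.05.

p̂ = 0.42, p₀ = 0.5. z = (p̂ - p₀)/√(p₀(1-p₀)/n) = -2.263. Critical: ±1.96. Reject H₀.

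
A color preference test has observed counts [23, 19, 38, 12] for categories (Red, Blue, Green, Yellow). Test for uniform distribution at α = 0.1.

Expected = 23 each. χ² = Σ(O-E)²/E = 15.739. df = 3, critical value = 6.251. Reject H₀.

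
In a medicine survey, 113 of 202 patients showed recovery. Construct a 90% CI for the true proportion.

p̂ = 0.559. CI = p̂ ± z*√(p̂(1-p̂)/n) = (0.502, 0.617)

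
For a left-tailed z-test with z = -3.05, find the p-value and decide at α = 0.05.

p = P(Z < -3.05) = Φ(-3.05) ≈ 0.0011. Since p < 0.05, reject H₀ (significant) at α = 0.05.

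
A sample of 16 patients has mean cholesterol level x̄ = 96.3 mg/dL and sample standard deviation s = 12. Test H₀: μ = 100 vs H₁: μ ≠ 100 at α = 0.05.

t = (x̄ - μ₀)/(s/√n) = (96.3 - 100)/(12/√16) = -1.233. df = 15, critical t = ±2.131. Fail to reject H₀.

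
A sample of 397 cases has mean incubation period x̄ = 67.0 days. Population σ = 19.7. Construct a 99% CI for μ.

CI = x̄ ± z*(σ/√n) = 67.0 ± 2.576(19.7/√397) = 67.0 ± 2.55 = (64.45, 69.55)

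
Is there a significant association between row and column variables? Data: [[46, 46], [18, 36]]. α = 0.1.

χ² = 3.839. df = 1, critical = 2.706. Reject H₀. Variables are dependent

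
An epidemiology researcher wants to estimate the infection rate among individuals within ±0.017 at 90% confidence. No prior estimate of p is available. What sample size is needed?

Conservative approach: use p = 0.5 (maximizes p(1-p) = 0.25). n = z²(0.25)/E² = 1.645²×0.25/0.017² = 2340.9 → n = 2341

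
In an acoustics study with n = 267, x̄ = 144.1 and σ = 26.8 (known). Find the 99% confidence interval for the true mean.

CI = x̄ ± z*(σ/√n) = 144.1 ± 2.576(26.8/√267) = 144.1 ± 4.22 = (139.88, 148.32)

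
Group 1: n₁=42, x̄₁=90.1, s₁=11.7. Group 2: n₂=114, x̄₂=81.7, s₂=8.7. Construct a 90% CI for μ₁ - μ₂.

Difference = 8.4. SE = √(11.7²/42 + 8.7²/114) = 1.981. CI = (5.14, 11.66)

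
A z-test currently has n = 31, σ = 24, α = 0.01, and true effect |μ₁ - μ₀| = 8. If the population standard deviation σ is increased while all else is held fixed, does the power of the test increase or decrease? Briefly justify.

Power decreases: a larger σ inflates the standard error σ/√n, pulling the sampling distribution under H₁ back toward the critical value.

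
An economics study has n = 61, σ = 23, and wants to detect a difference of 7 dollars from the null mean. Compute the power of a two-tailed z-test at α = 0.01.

SE = σ/√n = 23/√61 = 2.945. Non-centrality λ = d/SE = 7/2.945 = 2.377. Power ≈ Φ(λ - z_{α/2}) = Φ(2.377 - 2.576) = Φ(-0.199) = 0.421.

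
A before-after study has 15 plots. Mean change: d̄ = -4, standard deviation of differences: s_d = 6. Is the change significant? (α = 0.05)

t = d̄/(s_d/√n) = -4/(6/√15) = -2.582. df = 14, critical t = ±2.145. Reject H₀.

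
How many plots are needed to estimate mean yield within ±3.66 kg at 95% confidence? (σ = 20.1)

n = (z*σ/E)² = (1.96×20.1/3.66)² = 115.9 → n = 116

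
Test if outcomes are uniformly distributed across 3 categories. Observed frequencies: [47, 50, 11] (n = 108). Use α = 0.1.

Expected = 36 each. χ² = Σ(O-E)²/E = 26.167. df = 2, critical value = 4.605. Reject H₀.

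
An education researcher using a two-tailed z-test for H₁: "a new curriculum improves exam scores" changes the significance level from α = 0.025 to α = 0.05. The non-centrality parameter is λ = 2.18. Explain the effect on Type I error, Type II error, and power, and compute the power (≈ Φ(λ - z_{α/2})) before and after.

Increasing α from 0.025 to 0.05:
• Type I error rate increases (α is the Type I rate by definition).
• Critical value moves from z_{α/2} = 2.241 to 1.96, so power = Φ(λ - z_{α/2}) goes from Φ(2.18 - 2.241) = 0.476 to Φ(2.18 - 1.96) = 0.587.
• Type II error rate β = 1 - power therefore decreases (0.524 → 0.413).
Appropriate when false negatives are costly — here, keeping the old curriculum when the new one would have helped students.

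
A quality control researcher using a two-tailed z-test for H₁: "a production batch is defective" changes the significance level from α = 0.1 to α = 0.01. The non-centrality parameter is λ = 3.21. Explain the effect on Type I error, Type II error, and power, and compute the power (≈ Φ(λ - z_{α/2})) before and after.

Decreasing α from 0.1 to 0.01:
• Type I error rate decreases (α is the Type I rate by definition).
• Critical value moves from z_{α/2} = 1.645 to 2.576, so power = Φ(λ - z_{α/2}) goes from Φ(3.21 - 1.645) = 0.941 to Φ(3.21 - 2.576) = 0.737.
• Type II error rate β = 1 - power therefore increases (0.059 → 0.263).
Appropriate when false positives are costly — here, scrapping a good batch — wasted material and cost for no reason.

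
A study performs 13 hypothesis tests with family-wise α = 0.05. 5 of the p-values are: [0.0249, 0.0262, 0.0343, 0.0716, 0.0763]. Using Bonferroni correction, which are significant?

Bonferroni α = 0.05/13 = 0.00385. None of the given p-values are significant.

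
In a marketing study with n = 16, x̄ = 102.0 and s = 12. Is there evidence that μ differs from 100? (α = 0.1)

t = (x̄ - μ₀)/(s/√n) = (102.0 - 100)/(12/√16) = 0.667. df = 15, critical t = ±1.753. Fail to reject H₀.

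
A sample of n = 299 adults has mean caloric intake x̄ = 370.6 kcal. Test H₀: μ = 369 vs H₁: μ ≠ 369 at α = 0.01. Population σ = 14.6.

z = (x̄ - μ₀)/(σ/√n) = (370.6 - 369)/(14.6/√299) = 1.895. Critical value: ±2.576. Since |1.895| ≤ 2.576, Fail to reject H₀.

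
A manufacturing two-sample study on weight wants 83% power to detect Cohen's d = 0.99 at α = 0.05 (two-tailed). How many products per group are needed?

z_{α/2} = 1.96, z_β = Φ⁻¹(0.83) = 0.954. For large effect (d = 0.99): n per group = 2(z_{α/2} + z_β)²/d² = 2(1.96 + 0.954)²/0.99² = 17.3 → 18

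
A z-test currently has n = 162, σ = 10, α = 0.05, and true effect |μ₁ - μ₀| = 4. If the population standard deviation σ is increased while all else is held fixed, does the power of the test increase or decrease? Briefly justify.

Power decreases: a larger σ inflates the standard error σ/√n, pulling the sampling distribution under H₁ back toward the critical value.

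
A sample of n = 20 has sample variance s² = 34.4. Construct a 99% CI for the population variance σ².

df = 19. χ²_{0.005} = 38.582, χ²_{0.995} = 6.844. CI for σ² = ((n-1)s²/χ²_{α/2}, (n-1)s²/χ²_{1-α/2}) = (19·34.4/38.582, 19·34.4/6.844) = (16.94, 95.5)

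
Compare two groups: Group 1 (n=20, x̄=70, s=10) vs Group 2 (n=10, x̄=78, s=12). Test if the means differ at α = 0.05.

Pooled sp = 10.68. t = -1.933, df = 28. Critical t = ±2.048. Fail to reject H₀.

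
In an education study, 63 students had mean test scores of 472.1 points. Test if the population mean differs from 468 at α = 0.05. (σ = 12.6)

z = (x̄ - μ₀)/(σ/√n) = (472.1 - 468)/(12.6/√63) = 2.583. Critical value: ±1.96. Since |2.583| > 1.96, Reject H₀.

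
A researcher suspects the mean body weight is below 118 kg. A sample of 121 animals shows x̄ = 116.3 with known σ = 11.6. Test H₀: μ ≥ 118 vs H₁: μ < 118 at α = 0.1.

z = -1.612. Critical value: -1.28. Reject H₀.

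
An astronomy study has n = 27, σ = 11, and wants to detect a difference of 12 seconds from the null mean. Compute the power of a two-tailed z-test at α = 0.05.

SE = σ/√n = 11/√27 = 2.117. Non-centrality λ = d/SE = 12/2.117 = 5.669. Power ≈ Φ(λ - z_{α/2}) = Φ(5.669 - 1.96) = Φ(3.709) = 1.0.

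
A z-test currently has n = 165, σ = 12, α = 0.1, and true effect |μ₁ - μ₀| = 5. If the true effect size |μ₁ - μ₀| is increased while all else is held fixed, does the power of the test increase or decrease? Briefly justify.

Power increases: a larger true effect increases the non-centrality λ = |μ₁ - μ₀|/(σ/√n).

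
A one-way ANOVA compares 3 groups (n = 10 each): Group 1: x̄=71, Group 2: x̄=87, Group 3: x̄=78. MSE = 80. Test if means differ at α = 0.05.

Grand mean = 78.67. SS_between = 1286.67, MS_between = 643.33. F = 8.042, F_crit ≈ 3.354. Reject H₀.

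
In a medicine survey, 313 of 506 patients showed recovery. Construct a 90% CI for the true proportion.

p̂ = 0.619. CI = p̂ ± z*√(p̂(1-p̂)/n) = (0.583, 0.654)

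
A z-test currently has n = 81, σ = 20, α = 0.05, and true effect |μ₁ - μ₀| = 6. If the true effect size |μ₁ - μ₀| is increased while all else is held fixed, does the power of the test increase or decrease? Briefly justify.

Power increases: a larger true effect increases the non-centrality λ = |μ₁ - μ₀|/(σ/√n).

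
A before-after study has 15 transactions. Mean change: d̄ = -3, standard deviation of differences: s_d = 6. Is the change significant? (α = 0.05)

t = d̄/(s_d/√n) = -3/(6/√15) = -1.936. df = 14, critical t = ±2.145. Fail to reject H₀.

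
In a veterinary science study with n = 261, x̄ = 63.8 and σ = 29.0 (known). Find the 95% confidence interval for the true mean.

CI = x̄ ± z*(σ/√n) = 63.8 ± 1.96(29.0/√261) = 63.8 ± 3.52 = (60.28, 67.32)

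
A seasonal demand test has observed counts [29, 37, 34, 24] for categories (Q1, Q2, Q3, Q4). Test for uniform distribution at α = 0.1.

Expected = 31 each. χ² = Σ(O-E)²/E = 3.161. df = 3, critical value = 6.251. Fail to reject H₀.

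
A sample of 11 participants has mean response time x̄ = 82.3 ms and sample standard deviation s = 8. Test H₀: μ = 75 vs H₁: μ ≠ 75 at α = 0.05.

t = (x̄ - μ₀)/(s/√n) = (82.3 - 75)/(8/√11) = 3.026. df = 10, critical t = ±2.228. Reject H₀.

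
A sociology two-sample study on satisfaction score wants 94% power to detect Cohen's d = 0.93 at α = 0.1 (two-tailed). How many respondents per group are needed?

z_{α/2} = 1.645, z_β = Φ⁻¹(0.94) = 1.555. For large effect (d = 0.93): n per group = 2(z_{α/2} + z_β)²/d² = 2(1.645 + 1.555)²/0.93² = 23.7 → 24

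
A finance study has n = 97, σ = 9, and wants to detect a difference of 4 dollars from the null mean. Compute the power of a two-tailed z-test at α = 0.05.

SE = σ/√n = 9/√97 = 0.914. Non-centrality λ = d/SE = 4/0.914 = 4.377. Power ≈ Φ(λ - z_{α/2}) = Φ(4.377 - 1.96) = Φ(2.417) = 0.992.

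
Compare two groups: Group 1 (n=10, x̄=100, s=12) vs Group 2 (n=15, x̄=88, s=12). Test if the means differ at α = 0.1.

Pooled sp = 12.0. t = 2.449, df = 23. Critical t = ±1.714. Reject H₀.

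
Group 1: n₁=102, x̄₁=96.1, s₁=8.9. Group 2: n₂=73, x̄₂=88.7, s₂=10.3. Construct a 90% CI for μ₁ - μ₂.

Difference = 7.4. SE = √(8.9²/102 + 10.3²/73) = 1.493. CI = (4.94, 9.86)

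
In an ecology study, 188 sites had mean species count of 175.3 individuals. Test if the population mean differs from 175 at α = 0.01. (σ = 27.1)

z = (x̄ - μ₀)/(σ/√n) = (175.3 - 175)/(27.1/√188) = 0.152. Critical value: ±2.576. Since |0.152| ≤ 2.576, Fail to reject H₀.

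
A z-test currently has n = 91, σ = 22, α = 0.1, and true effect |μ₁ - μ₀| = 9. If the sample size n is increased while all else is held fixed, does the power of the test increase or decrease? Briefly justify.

Power increases: a larger n shrinks the standard error σ/√n, moving the sampling distribution under H₁ further from the critical value.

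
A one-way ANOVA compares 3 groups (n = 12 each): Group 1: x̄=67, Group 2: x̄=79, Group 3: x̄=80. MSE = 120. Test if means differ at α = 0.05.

Grand mean = 75.33. SS_between = 1256.0, MS_between = 628.0. F = 5.233, F_crit ≈ 3.285. Reject H₀.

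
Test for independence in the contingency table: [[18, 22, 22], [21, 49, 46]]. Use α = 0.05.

χ² = 2.849. df = 2, critical = 5.991. Fail to reject H₀. No evidence of dependence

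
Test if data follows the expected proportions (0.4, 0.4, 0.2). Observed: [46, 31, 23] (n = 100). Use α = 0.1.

Expected: [40.0, 40.0, 20.0]. χ² = 3.375. df = 2, critical = 4.605. Fail to reject H₀.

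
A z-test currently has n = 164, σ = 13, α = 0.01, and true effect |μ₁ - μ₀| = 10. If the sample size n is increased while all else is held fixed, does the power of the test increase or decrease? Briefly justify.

Power increases: a larger n shrinks the standard error σ/√n, moving the sampling distribution under H₁ further from the critical value.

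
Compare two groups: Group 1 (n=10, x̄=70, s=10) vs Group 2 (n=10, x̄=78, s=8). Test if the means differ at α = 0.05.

Pooled sp = 9.06. t = -1.975, df = 18. Critical t = ±2.101. Fail to reject H₀.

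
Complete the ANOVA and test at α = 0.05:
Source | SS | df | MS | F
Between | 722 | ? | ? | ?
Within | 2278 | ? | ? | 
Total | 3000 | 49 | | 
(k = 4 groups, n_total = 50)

df_between = 3, df_within = 46. MS_between = 240.67, MS_within = 49.52. F = 4.86, F_crit ≈ 2.807. Reject H₀.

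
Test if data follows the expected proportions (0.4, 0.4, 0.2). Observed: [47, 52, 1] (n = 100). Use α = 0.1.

Expected: [40.0, 40.0, 20.0]. χ² = 22.875. df = 2, critical = 4.605. Reject H₀.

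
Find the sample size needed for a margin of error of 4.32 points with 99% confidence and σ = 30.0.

n = (z*σ/E)² = (2.576×30.0/4.32)² = 320.01 → n = 321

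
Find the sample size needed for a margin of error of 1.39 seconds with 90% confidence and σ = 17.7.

n = (z*σ/E)² = (1.645×17.7/1.39)² = 438.8 → n = 439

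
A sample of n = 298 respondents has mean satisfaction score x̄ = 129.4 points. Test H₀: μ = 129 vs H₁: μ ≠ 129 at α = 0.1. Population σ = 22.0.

z = (x̄ - μ₀)/(σ/√n) = (129.4 - 129)/(22.0/√298) = 0.314. Critical value: ±1.645. Since |0.314| ≤ 1.645, Fail to reject H₀.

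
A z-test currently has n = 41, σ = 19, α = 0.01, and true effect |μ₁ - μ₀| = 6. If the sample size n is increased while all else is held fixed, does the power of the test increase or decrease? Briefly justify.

Power increases: a larger n shrinks the standard error σ/√n, moving the sampling distribution under H₁ further from the critical value.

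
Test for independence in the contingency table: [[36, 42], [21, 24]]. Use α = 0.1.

χ² = 0.003. df = 1, critical = 2.706. Fail to reject H₀. No evidence of dependence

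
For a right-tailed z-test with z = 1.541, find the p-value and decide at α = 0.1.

p = P(Z > 1.541) = 1 - Φ(1.541) ≈ 0.0617. Since p < 0.1, reject H₀ (significant) at α = 0.1.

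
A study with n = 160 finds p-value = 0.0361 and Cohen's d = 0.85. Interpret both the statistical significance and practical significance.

Statistically significant (p = 0.0361 < 0.05). Cohen's d = 0.85 indicates a large effect size. Both statistical and practical significance should be considered.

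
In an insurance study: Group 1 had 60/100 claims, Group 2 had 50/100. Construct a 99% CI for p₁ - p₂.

p̂₁ = 0.6, p̂₂ = 0.5. Difference = 0.1. CI = (-0.08, 0.28)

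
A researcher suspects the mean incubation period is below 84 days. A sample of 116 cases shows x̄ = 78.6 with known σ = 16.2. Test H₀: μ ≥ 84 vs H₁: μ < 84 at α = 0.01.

z = -3.59. Critical value: -2.33. Reject H₀.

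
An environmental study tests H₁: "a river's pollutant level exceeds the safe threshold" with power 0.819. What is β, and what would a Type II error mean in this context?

β = 1 - power = 1 - 0.819 = 0.181. A Type II error is failing to reject H₀ when H₀ is false (false negative) — here, failing to conclude that a river's pollutant level exceeds the safe threshold when in fact it is true. Consequence: allowing unsafe pollution to continue.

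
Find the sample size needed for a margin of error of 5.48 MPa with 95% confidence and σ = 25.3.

n = (z*σ/E)² = (1.96×25.3/5.48)² = 81.9 → n = 82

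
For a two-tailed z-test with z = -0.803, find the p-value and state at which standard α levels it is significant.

p = 2·P(Z > |-0.803|) = 2·(1 - Φ(0.803)) ≈ 0.422. Not significant at any standard level.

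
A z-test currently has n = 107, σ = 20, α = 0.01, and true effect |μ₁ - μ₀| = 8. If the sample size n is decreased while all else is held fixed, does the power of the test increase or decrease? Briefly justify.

Power decreases: a smaller n inflates the standard error σ/√n, pulling the sampling distribution under H₁ back toward the critical value.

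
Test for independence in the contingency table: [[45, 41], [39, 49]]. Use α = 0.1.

χ² = 1.117. df = 1, critical = 2.706. Fail to reject H₀. No evidence of dependence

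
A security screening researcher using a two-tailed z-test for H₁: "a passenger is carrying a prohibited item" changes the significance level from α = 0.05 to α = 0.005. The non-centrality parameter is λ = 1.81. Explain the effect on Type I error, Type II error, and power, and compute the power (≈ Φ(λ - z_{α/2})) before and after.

Decreasing α from 0.05 to 0.005:
• Type I error rate decreases (α is the Type I rate by definition).
• Critical value moves from z_{α/2} = 1.96 to 2.807, so power = Φ(λ - z_{α/2}) goes from Φ(1.81 - 1.96) = 0.44 to Φ(1.81 - 2.807) = 0.159.
• Type II error rate β = 1 - power therefore increases (0.56 → 0.841).
Appropriate when false positives are costly — here, detaining an innocent passenger — delay and inconvenience.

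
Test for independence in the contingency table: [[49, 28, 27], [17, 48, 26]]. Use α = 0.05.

χ² = 20.019. df = 2, critical = 5.991. Reject H₀. Variables are dependent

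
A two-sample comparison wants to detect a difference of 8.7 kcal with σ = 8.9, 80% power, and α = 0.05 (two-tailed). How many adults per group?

n per group = 2(z_α/2 + z_β)²σ²/d² = 2×(1.96 + 0.84)²×8.9²/8.7² = 16.4 → n = 17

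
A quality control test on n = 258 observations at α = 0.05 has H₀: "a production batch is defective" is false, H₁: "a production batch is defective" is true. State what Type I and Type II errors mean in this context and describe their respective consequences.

Type I (false positive): concluding that a production batch is defective when it is not — scrapping a good batch — wasted material and cost for no reason. Type II (false negative): failing to conclude that a production batch is defective when it is — shipping a defective batch — faulty products reach customers. Which is costlier depends on domain priorities and is a judgement call rather than a statistical fact.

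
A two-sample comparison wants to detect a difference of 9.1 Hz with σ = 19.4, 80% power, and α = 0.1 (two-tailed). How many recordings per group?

n per group = 2(z_α/2 + z_β)²σ²/d² = 2×(1.645 + 0.84)²×19.4²/9.1² = 56.1 → n = 57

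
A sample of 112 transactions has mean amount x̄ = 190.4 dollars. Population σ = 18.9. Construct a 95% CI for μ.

CI = x̄ ± z*(σ/√n) = 190.4 ± 1.96(18.9/√112) = 190.4 ± 3.5 = (186.9, 193.9)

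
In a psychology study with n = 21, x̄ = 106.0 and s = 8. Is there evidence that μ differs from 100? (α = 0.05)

t = (x̄ - μ₀)/(s/√n) = (106.0 - 100)/(8/√21) = 3.437. df = 20, critical t = ±2.086. Reject H₀.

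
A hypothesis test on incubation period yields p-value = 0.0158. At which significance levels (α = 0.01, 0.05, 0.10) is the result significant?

p = 0.0158. Significant at: α = 0.05, 0.1.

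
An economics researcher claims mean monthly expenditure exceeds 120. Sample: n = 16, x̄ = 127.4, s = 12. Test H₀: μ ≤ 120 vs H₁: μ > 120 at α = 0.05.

t = (127.4 - 120)/(12/√16) = 2.467, df = 15. Critical t = 1.753. Reject H₀.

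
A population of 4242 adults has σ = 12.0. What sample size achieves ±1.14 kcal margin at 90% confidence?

Without FPC: n₀ = (1.645×12.0/1.14)² = 299.837. With FPC: n = n₀N/(n₀+N-1) = 280.1 → n = 281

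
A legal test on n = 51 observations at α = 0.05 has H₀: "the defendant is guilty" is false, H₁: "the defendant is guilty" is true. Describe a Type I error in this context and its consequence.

Type I error: rejecting H₀ when it is true — concluding that the defendant is guilty when in fact it is not. Consequence: convicting an innocent person.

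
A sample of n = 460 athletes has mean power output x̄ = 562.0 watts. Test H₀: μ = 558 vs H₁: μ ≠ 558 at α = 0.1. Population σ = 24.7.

z = (x̄ - μ₀)/(σ/√n) = (562.0 - 558)/(24.7/√460) = 3.473. Critical value: ±1.645. Since |3.473| > 1.645, Reject H₀.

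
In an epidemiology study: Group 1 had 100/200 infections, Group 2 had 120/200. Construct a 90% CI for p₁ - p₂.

p̂₁ = 0.5, p̂₂ = 0.6. Difference = -0.1. CI = (-0.181, -0.019)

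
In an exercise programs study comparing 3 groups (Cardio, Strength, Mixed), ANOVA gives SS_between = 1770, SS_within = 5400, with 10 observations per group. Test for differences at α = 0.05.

df_between = 2, df_within = 27. F = MS_between/MS_within = 885.0/200.0 = 4.425. F_crit ≈ 3.354. Reject H₀. At least one mean differs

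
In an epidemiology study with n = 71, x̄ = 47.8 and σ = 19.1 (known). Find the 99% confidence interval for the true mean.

CI = x̄ ± z*(σ/√n) = 47.8 ± 2.576(19.1/√71) = 47.8 ± 5.84 = (41.96, 53.64)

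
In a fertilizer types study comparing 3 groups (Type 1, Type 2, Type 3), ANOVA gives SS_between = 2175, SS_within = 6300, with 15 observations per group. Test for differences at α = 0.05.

df_between = 2, df_within = 42. F = MS_between/MS_within = 1087.5/150.0 = 7.25. F_crit ≈ 3.22. Reject H₀. At least one mean differs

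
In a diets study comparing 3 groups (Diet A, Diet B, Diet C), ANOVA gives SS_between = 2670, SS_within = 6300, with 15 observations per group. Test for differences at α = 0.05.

df_between = 2, df_within = 42. F = MS_between/MS_within = 1335.0/150.0 = 8.9. F_crit ≈ 3.22. Reject H₀. At least one mean differs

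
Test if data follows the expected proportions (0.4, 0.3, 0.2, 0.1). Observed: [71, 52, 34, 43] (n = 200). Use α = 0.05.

Expected: [80.0, 60.0, 40.0, 20.0]. χ² = 29.429. df = 3, critical = 7.815. Reject H₀.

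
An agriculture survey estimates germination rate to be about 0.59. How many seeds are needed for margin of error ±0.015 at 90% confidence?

n = z²p(1-p)/E² = 1.645²×0.59×0.41/0.015² = 2909.3 → n = 2910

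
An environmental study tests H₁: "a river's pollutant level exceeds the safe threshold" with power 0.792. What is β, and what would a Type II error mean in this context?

β = 1 - power = 1 - 0.792 = 0.208. A Type II error is failing to reject H₀ when H₀ is false (false negative) — here, failing to conclude that a river's pollutant level exceeds the safe threshold when in fact it is true. Consequence: allowing unsafe pollution to continue.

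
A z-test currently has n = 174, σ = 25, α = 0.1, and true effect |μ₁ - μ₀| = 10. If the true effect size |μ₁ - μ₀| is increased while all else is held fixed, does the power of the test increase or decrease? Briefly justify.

Power increases: a larger true effect increases the non-centrality λ = |μ₁ - μ₀|/(σ/√n).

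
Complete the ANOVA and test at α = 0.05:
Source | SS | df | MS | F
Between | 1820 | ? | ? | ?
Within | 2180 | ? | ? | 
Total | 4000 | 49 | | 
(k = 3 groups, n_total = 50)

df_between = 2, df_within = 47. MS_between = 910.0, MS_within = 46.38. F = 19.619, F_crit ≈ 3.195. Reject H₀.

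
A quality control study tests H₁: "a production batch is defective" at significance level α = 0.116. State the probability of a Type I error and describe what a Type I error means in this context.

P(Type I error) = α = 0.116. A Type I error is rejecting H₀ when H₀ is actually true (false positive) — here, concluding that a production batch is defective when in fact this is not the case. Consequence: scrapping a good batch — wasted material and cost for no reason.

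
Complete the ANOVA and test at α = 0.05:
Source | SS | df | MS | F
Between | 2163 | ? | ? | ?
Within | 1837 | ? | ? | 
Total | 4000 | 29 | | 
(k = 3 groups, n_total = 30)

df_between = 2, df_within = 27. MS_between = 1081.5, MS_within = 68.04. F = 15.896, F_crit ≈ 3.354. Reject H₀.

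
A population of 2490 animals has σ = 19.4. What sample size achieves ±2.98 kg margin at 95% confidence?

Without FPC: n₀ = (1.96×19.4/2.98)² = 162.811. With FPC: n = n₀N/(n₀+N-1) = 152.9 → n = 153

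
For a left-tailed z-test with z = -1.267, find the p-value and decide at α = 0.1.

p = P(Z < -1.267) = Φ(-1.267) ≈ 0.1026. Since p ≥ 0.1, fail to reject H₀ (not significant) at α = 0.1.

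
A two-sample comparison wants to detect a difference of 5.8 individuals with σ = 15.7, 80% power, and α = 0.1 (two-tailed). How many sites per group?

n per group = 2(z_α/2 + z_β)²σ²/d² = 2×(1.645 + 0.84)²×15.7²/5.8² = 90.5 → n = 91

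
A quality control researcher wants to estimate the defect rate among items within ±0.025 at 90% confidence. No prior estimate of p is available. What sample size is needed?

Conservative approach: use p = 0.5 (maximizes p(1-p) = 0.25). n = z²(0.25)/E² = 1.645²×0.25/0.025² = 1082.4 → n = 1083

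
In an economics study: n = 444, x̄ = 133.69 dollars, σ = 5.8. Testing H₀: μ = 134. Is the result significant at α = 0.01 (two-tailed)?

z = (133.69 - 134)/(5.8/√444) = -1.126. Since |z| ≤ 2.576, not significant at α = 0.01.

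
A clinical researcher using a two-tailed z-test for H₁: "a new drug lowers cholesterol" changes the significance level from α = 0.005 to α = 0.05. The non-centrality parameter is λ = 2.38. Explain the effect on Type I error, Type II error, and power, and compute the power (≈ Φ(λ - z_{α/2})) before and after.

Increasing α from 0.005 to 0.05:
• Type I error rate increases (α is the Type I rate by definition).
• Critical value moves from z_{α/2} = 2.807 to 1.96, so power = Φ(λ - z_{α/2}) goes from Φ(2.38 - 2.807) = 0.335 to Φ(2.38 - 1.96) = 0.663.
• Type II error rate β = 1 - power therefore decreases (0.665 → 0.337).
Appropriate when false negatives are costly — here, shelving an effective drug — patients miss out on a treatment that would have helped.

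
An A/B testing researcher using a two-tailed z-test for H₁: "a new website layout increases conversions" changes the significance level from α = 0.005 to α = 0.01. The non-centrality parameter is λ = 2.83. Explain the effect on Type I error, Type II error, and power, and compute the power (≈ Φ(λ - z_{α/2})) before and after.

Increasing α from 0.005 to 0.01:
• Type I error rate increases (α is the Type I rate by definition).
• Critical value moves from z_{α/2} = 2.807 to 2.576, so power = Φ(λ - z_{α/2}) goes from Φ(2.83 - 2.807) = 0.509 to Φ(2.83 - 2.576) = 0.6.
• Type II error rate β = 1 - power therefore decreases (0.491 → 0.4).
Appropriate when false negatives are costly — here, discarding a layout that would have improved conversions — lost revenue.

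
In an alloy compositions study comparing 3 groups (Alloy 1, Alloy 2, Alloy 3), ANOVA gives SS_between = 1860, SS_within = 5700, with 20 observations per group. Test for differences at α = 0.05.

df_between = 2, df_within = 57. F = MS_between/MS_within = 930.0/100.0 = 9.3. F_crit ≈ 3.159. Reject H₀. At least one mean differs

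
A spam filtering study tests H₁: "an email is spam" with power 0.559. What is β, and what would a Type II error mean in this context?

β = 1 - power = 1 - 0.559 = 0.441. A Type II error is failing to reject H₀ when H₀ is false (false negative) — here, failing to conclude that an email is spam when in fact it is true. Consequence: a spam email lands in the inbox.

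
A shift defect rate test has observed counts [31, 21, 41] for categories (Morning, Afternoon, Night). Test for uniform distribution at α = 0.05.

Expected = 31 each. χ² = Σ(O-E)²/E = 6.452. df = 2, critical value = 5.991. Reject H₀.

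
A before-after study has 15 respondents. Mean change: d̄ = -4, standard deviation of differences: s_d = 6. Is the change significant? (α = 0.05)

t = d̄/(s_d/√n) = -4/(6/√15) = -2.582. df = 14, critical t = ±2.145. Reject H₀.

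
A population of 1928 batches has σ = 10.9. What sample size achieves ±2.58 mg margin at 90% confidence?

Without FPC: n₀ = (1.645×10.9/2.58)² = 48.3. With FPC: n = n₀N/(n₀+N-1) = 47.1 → n = 48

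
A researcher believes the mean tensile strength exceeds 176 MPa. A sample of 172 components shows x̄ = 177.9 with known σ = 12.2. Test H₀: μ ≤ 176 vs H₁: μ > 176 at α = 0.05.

z = 2.042. Critical value: 1.645. Reject H₀.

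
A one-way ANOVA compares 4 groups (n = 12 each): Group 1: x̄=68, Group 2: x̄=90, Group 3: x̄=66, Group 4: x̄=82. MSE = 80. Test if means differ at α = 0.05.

Grand mean = 76.5. SS_between = 4740.0, MS_between = 1580.0. F = 19.75, F_crit ≈ 2.816. Reject H₀.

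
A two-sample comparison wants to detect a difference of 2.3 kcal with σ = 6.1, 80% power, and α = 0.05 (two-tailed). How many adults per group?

n per group = 2(z_α/2 + z_β)²σ²/d² = 2×(1.96 + 0.84)²×6.1²/2.3² = 110.3 → n = 111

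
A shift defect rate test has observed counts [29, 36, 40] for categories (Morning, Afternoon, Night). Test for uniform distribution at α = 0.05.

Expected = 35 each. χ² = Σ(O-E)²/E = 1.771. df = 2, critical value = 5.991. Fail to reject H₀.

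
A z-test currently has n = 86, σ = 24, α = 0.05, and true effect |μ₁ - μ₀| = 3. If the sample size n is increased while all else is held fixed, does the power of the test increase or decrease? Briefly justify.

Power increases: a larger n shrinks the standard error σ/√n, moving the sampling distribution under H₁ further from the critical value.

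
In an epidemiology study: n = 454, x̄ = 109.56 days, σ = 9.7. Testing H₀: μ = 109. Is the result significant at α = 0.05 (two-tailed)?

z = (109.56 - 109)/(9.7/√454) = 1.23. Since |z| ≤ 1.96, not significant at α = 0.05.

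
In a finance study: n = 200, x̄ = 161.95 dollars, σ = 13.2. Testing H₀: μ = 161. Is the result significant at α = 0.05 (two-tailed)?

z = (161.95 - 161)/(13.2/√200) = 1.018. Since |z| ≤ 1.96, not significant at α = 0.05.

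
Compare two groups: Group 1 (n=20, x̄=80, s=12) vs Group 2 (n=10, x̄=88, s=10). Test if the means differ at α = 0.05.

Pooled sp = 11.4. t = -1.813, df = 28. Critical t = ±2.048. Fail to reject H₀.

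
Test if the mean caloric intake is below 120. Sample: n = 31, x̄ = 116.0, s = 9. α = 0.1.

t = (116.0 - 120)/(9/√31) = -2.475, df = 30. Critical t = -1.31. Reject H₀.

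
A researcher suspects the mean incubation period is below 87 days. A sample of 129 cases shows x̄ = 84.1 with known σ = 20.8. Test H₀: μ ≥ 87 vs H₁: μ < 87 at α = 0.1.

z = -1.584. Critical value: -1.28. Reject H₀.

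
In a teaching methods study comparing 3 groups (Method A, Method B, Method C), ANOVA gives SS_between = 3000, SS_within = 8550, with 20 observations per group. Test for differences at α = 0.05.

df_between = 2, df_within = 57. F = MS_between/MS_within = 1500.0/150.0 = 10.0. F_crit ≈ 3.159. Reject H₀. At least one mean differs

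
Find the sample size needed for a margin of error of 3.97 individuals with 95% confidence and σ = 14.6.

n = (z*σ/E)² = (1.96×14.6/3.97)² = 52.0 → n = 52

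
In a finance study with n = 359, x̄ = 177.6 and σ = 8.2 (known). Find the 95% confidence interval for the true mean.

CI = x̄ ± z*(σ/√n) = 177.6 ± 1.96(8.2/√359) = 177.6 ± 0.85 = (176.75, 178.45)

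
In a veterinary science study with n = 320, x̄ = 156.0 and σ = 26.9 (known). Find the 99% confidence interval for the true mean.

CI = x̄ ± z*(σ/√n) = 156.0 ± 2.576(26.9/√320) = 156.0 ± 3.87 = (152.13, 159.87)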